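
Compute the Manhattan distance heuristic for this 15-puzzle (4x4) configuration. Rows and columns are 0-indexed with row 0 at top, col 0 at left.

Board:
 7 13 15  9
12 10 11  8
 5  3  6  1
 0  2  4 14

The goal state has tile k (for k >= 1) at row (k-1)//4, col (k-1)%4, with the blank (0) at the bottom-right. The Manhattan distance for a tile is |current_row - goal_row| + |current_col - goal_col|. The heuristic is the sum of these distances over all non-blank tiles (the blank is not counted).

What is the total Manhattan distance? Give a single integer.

Tile 7: (0,0)->(1,2) = 3
Tile 13: (0,1)->(3,0) = 4
Tile 15: (0,2)->(3,2) = 3
Tile 9: (0,3)->(2,0) = 5
Tile 12: (1,0)->(2,3) = 4
Tile 10: (1,1)->(2,1) = 1
Tile 11: (1,2)->(2,2) = 1
Tile 8: (1,3)->(1,3) = 0
Tile 5: (2,0)->(1,0) = 1
Tile 3: (2,1)->(0,2) = 3
Tile 6: (2,2)->(1,1) = 2
Tile 1: (2,3)->(0,0) = 5
Tile 2: (3,1)->(0,1) = 3
Tile 4: (3,2)->(0,3) = 4
Tile 14: (3,3)->(3,1) = 2
Sum: 3 + 4 + 3 + 5 + 4 + 1 + 1 + 0 + 1 + 3 + 2 + 5 + 3 + 4 + 2 = 41

Answer: 41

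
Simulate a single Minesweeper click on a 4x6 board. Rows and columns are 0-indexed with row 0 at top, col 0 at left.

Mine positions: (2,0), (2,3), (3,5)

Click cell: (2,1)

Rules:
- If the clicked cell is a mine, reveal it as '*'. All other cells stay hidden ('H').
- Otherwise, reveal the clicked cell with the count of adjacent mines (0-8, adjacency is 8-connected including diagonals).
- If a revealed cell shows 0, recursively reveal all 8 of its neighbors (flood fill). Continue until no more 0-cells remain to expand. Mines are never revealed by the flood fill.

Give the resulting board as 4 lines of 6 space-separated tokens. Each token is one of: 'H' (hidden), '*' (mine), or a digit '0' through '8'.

H H H H H H
H H H H H H
H 1 H H H H
H H H H H H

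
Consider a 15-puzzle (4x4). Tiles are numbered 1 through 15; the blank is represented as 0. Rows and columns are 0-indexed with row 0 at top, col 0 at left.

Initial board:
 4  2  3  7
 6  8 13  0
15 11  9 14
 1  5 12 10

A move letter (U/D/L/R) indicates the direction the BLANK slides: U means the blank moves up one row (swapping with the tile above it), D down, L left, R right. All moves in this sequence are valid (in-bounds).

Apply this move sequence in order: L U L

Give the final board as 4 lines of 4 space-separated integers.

Answer:  4  0  2  7
 6  8  3 13
15 11  9 14
 1  5 12 10

Derivation:
After move 1 (L):
 4  2  3  7
 6  8  0 13
15 11  9 14
 1  5 12 10

After move 2 (U):
 4  2  0  7
 6  8  3 13
15 11  9 14
 1  5 12 10

After move 3 (L):
 4  0  2  7
 6  8  3 13
15 11  9 14
 1  5 12 10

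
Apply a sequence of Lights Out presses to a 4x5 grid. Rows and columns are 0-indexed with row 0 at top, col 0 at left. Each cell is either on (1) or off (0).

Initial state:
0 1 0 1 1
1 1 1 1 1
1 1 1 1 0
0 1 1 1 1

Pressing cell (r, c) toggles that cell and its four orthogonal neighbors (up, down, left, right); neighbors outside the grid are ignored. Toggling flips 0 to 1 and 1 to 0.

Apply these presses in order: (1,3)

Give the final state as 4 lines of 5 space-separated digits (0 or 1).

After press 1 at (1,3):
0 1 0 0 1
1 1 0 0 0
1 1 1 0 0
0 1 1 1 1

Answer: 0 1 0 0 1
1 1 0 0 0
1 1 1 0 0
0 1 1 1 1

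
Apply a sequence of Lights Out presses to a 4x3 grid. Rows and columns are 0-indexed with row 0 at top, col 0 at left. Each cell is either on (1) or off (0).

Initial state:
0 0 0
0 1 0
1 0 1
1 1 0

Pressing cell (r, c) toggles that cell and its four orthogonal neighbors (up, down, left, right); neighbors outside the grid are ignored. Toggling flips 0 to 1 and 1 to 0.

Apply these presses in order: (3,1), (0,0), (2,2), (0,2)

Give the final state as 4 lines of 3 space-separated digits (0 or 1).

After press 1 at (3,1):
0 0 0
0 1 0
1 1 1
0 0 1

After press 2 at (0,0):
1 1 0
1 1 0
1 1 1
0 0 1

After press 3 at (2,2):
1 1 0
1 1 1
1 0 0
0 0 0

After press 4 at (0,2):
1 0 1
1 1 0
1 0 0
0 0 0

Answer: 1 0 1
1 1 0
1 0 0
0 0 0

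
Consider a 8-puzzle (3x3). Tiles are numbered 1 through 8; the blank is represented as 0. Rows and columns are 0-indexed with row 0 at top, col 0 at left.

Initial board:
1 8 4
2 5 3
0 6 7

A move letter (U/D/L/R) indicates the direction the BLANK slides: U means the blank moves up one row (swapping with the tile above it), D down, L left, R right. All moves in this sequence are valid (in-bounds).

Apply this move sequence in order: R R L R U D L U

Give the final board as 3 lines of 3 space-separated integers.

Answer: 1 8 4
2 0 3
6 5 7

Derivation:
After move 1 (R):
1 8 4
2 5 3
6 0 7

After move 2 (R):
1 8 4
2 5 3
6 7 0

After move 3 (L):
1 8 4
2 5 3
6 0 7

After move 4 (R):
1 8 4
2 5 3
6 7 0

After move 5 (U):
1 8 4
2 5 0
6 7 3

After move 6 (D):
1 8 4
2 5 3
6 7 0

After move 7 (L):
1 8 4
2 5 3
6 0 7

After move 8 (U):
1 8 4
2 0 3
6 5 7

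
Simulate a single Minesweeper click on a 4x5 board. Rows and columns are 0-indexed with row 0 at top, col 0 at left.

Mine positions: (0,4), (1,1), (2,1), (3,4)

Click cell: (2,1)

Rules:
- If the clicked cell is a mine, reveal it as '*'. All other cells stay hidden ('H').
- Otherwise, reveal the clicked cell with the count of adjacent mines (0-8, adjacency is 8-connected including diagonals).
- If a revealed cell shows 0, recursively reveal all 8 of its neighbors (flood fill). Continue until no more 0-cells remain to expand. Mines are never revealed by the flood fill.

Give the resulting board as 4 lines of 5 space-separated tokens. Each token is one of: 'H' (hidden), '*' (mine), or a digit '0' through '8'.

H H H H H
H H H H H
H * H H H
H H H H H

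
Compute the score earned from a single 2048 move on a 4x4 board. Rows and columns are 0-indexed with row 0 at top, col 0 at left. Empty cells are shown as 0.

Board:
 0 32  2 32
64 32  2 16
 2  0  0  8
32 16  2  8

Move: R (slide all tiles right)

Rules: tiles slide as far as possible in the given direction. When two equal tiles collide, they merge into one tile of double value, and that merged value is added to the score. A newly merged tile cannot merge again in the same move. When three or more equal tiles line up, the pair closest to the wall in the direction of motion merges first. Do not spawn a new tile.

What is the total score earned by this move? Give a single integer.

Slide right:
row 0: [0, 32, 2, 32] -> [0, 32, 2, 32]  score +0 (running 0)
row 1: [64, 32, 2, 16] -> [64, 32, 2, 16]  score +0 (running 0)
row 2: [2, 0, 0, 8] -> [0, 0, 2, 8]  score +0 (running 0)
row 3: [32, 16, 2, 8] -> [32, 16, 2, 8]  score +0 (running 0)
Board after move:
 0 32  2 32
64 32  2 16
 0  0  2  8
32 16  2  8

Answer: 0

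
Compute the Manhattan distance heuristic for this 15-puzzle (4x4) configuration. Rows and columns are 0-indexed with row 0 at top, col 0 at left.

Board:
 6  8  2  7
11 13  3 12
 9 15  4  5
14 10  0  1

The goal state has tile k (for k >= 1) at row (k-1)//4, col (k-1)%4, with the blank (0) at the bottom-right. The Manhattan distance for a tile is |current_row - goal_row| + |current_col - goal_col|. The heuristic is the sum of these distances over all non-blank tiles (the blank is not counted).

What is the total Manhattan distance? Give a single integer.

Tile 6: at (0,0), goal (1,1), distance |0-1|+|0-1| = 2
Tile 8: at (0,1), goal (1,3), distance |0-1|+|1-3| = 3
Tile 2: at (0,2), goal (0,1), distance |0-0|+|2-1| = 1
Tile 7: at (0,3), goal (1,2), distance |0-1|+|3-2| = 2
Tile 11: at (1,0), goal (2,2), distance |1-2|+|0-2| = 3
Tile 13: at (1,1), goal (3,0), distance |1-3|+|1-0| = 3
Tile 3: at (1,2), goal (0,2), distance |1-0|+|2-2| = 1
Tile 12: at (1,3), goal (2,3), distance |1-2|+|3-3| = 1
Tile 9: at (2,0), goal (2,0), distance |2-2|+|0-0| = 0
Tile 15: at (2,1), goal (3,2), distance |2-3|+|1-2| = 2
Tile 4: at (2,2), goal (0,3), distance |2-0|+|2-3| = 3
Tile 5: at (2,3), goal (1,0), distance |2-1|+|3-0| = 4
Tile 14: at (3,0), goal (3,1), distance |3-3|+|0-1| = 1
Tile 10: at (3,1), goal (2,1), distance |3-2|+|1-1| = 1
Tile 1: at (3,3), goal (0,0), distance |3-0|+|3-0| = 6
Sum: 2 + 3 + 1 + 2 + 3 + 3 + 1 + 1 + 0 + 2 + 3 + 4 + 1 + 1 + 6 = 33

Answer: 33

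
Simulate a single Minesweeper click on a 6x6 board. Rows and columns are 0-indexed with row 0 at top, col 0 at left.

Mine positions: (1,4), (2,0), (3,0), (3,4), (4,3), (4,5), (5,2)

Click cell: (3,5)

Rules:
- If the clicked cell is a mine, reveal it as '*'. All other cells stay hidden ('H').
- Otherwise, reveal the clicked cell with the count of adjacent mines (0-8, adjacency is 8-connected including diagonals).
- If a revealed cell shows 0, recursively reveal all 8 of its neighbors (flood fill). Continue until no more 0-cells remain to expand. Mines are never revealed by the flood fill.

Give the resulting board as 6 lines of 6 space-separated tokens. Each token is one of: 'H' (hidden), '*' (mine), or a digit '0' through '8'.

H H H H H H
H H H H H H
H H H H H H
H H H H H 2
H H H H H H
H H H H H H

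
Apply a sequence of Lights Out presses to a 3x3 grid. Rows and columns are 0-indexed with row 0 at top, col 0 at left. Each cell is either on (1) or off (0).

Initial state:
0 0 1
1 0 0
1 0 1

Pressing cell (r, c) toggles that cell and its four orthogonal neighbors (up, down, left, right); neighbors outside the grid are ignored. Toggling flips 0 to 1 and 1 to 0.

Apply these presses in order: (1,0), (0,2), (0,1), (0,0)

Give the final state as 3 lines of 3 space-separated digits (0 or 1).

Answer: 1 1 1
1 0 1
0 0 1

Derivation:
After press 1 at (1,0):
1 0 1
0 1 0
0 0 1

After press 2 at (0,2):
1 1 0
0 1 1
0 0 1

After press 3 at (0,1):
0 0 1
0 0 1
0 0 1

After press 4 at (0,0):
1 1 1
1 0 1
0 0 1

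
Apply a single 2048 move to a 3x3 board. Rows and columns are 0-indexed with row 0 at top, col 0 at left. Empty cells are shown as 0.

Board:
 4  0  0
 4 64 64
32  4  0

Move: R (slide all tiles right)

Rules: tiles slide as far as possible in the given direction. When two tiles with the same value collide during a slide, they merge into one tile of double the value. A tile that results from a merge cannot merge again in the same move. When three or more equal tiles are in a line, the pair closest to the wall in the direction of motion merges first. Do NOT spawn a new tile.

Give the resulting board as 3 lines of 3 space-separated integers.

Answer:   0   0   4
  0   4 128
  0  32   4

Derivation:
Slide right:
row 0: [4, 0, 0] -> [0, 0, 4]
row 1: [4, 64, 64] -> [0, 4, 128]
row 2: [32, 4, 0] -> [0, 32, 4]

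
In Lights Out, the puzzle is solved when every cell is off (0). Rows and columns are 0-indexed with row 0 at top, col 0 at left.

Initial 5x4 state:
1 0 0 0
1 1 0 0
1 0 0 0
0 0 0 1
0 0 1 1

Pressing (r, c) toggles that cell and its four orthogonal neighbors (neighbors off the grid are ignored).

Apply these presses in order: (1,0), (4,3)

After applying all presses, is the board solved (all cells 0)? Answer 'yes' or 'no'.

Answer: yes

Derivation:
After press 1 at (1,0):
0 0 0 0
0 0 0 0
0 0 0 0
0 0 0 1
0 0 1 1

After press 2 at (4,3):
0 0 0 0
0 0 0 0
0 0 0 0
0 0 0 0
0 0 0 0

Lights still on: 0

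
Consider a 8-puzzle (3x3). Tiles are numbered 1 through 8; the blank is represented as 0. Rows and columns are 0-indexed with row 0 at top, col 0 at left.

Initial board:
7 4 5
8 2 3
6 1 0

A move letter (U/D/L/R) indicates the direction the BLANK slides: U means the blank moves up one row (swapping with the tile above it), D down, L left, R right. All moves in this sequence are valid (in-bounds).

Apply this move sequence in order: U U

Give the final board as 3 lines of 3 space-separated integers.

After move 1 (U):
7 4 5
8 2 0
6 1 3

After move 2 (U):
7 4 0
8 2 5
6 1 3

Answer: 7 4 0
8 2 5
6 1 3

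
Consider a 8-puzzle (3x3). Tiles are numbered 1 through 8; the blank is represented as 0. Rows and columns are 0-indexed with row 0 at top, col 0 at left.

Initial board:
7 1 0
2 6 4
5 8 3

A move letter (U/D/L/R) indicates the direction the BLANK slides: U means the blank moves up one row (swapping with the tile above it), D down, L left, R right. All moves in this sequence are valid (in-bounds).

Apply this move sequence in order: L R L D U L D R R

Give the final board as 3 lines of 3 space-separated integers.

After move 1 (L):
7 0 1
2 6 4
5 8 3

After move 2 (R):
7 1 0
2 6 4
5 8 3

After move 3 (L):
7 0 1
2 6 4
5 8 3

After move 4 (D):
7 6 1
2 0 4
5 8 3

After move 5 (U):
7 0 1
2 6 4
5 8 3

After move 6 (L):
0 7 1
2 6 4
5 8 3

After move 7 (D):
2 7 1
0 6 4
5 8 3

After move 8 (R):
2 7 1
6 0 4
5 8 3

After move 9 (R):
2 7 1
6 4 0
5 8 3

Answer: 2 7 1
6 4 0
5 8 3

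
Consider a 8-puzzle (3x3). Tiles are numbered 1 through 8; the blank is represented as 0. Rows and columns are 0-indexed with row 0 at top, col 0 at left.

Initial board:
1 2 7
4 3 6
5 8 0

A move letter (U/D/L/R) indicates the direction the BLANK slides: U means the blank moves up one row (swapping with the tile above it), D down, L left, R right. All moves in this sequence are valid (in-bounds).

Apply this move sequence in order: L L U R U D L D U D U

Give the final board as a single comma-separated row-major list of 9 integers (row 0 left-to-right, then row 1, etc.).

After move 1 (L):
1 2 7
4 3 6
5 0 8

After move 2 (L):
1 2 7
4 3 6
0 5 8

After move 3 (U):
1 2 7
0 3 6
4 5 8

After move 4 (R):
1 2 7
3 0 6
4 5 8

After move 5 (U):
1 0 7
3 2 6
4 5 8

After move 6 (D):
1 2 7
3 0 6
4 5 8

After move 7 (L):
1 2 7
0 3 6
4 5 8

After move 8 (D):
1 2 7
4 3 6
0 5 8

After move 9 (U):
1 2 7
0 3 6
4 5 8

After move 10 (D):
1 2 7
4 3 6
0 5 8

After move 11 (U):
1 2 7
0 3 6
4 5 8

Answer: 1, 2, 7, 0, 3, 6, 4, 5, 8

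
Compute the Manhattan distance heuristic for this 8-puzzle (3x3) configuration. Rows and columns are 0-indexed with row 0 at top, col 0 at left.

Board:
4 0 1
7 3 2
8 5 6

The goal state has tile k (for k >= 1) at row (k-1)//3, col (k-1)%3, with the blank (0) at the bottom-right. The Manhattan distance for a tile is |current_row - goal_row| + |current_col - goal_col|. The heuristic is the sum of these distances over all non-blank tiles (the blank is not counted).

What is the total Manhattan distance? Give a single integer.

Answer: 11

Derivation:
Tile 4: (0,0)->(1,0) = 1
Tile 1: (0,2)->(0,0) = 2
Tile 7: (1,0)->(2,0) = 1
Tile 3: (1,1)->(0,2) = 2
Tile 2: (1,2)->(0,1) = 2
Tile 8: (2,0)->(2,1) = 1
Tile 5: (2,1)->(1,1) = 1
Tile 6: (2,2)->(1,2) = 1
Sum: 1 + 2 + 1 + 2 + 2 + 1 + 1 + 1 = 11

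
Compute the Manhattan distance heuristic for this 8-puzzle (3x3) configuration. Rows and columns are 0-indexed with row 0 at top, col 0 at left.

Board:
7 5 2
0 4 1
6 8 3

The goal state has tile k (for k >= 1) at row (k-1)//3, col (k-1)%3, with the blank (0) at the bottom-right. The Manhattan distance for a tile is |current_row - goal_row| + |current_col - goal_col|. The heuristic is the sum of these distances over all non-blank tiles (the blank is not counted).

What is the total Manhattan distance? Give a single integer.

Answer: 13

Derivation:
Tile 7: (0,0)->(2,0) = 2
Tile 5: (0,1)->(1,1) = 1
Tile 2: (0,2)->(0,1) = 1
Tile 4: (1,1)->(1,0) = 1
Tile 1: (1,2)->(0,0) = 3
Tile 6: (2,0)->(1,2) = 3
Tile 8: (2,1)->(2,1) = 0
Tile 3: (2,2)->(0,2) = 2
Sum: 2 + 1 + 1 + 1 + 3 + 3 + 0 + 2 = 13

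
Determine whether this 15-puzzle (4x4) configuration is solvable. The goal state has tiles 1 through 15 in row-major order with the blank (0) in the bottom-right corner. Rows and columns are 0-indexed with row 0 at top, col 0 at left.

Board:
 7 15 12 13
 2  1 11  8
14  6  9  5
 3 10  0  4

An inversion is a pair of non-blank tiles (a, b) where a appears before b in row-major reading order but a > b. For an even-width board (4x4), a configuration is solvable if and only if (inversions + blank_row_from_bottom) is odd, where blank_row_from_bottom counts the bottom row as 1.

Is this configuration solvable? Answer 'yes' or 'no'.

Answer: yes

Derivation:
Inversions: 66
Blank is in row 3 (0-indexed from top), which is row 1 counting from the bottom (bottom = 1).
66 + 1 = 67, which is odd, so the puzzle is solvable.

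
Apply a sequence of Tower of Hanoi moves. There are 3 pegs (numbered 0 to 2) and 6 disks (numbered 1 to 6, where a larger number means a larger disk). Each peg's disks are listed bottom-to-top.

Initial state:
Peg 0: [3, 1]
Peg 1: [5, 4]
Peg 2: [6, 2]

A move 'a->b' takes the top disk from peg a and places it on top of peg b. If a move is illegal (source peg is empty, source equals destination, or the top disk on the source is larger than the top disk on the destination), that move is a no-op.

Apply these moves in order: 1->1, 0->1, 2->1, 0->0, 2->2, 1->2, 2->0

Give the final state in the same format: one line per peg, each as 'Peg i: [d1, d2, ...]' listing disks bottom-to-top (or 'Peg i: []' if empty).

After move 1 (1->1):
Peg 0: [3, 1]
Peg 1: [5, 4]
Peg 2: [6, 2]

After move 2 (0->1):
Peg 0: [3]
Peg 1: [5, 4, 1]
Peg 2: [6, 2]

After move 3 (2->1):
Peg 0: [3]
Peg 1: [5, 4, 1]
Peg 2: [6, 2]

After move 4 (0->0):
Peg 0: [3]
Peg 1: [5, 4, 1]
Peg 2: [6, 2]

After move 5 (2->2):
Peg 0: [3]
Peg 1: [5, 4, 1]
Peg 2: [6, 2]

After move 6 (1->2):
Peg 0: [3]
Peg 1: [5, 4]
Peg 2: [6, 2, 1]

After move 7 (2->0):
Peg 0: [3, 1]
Peg 1: [5, 4]
Peg 2: [6, 2]

Answer: Peg 0: [3, 1]
Peg 1: [5, 4]
Peg 2: [6, 2]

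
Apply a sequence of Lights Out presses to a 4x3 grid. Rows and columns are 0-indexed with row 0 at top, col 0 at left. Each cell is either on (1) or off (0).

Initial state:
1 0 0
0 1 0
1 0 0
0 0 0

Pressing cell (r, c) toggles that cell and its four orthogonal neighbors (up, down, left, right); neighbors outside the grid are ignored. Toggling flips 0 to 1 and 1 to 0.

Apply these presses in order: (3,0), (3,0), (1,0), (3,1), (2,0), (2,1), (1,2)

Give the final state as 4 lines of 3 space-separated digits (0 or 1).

After press 1 at (3,0):
1 0 0
0 1 0
0 0 0
1 1 0

After press 2 at (3,0):
1 0 0
0 1 0
1 0 0
0 0 0

After press 3 at (1,0):
0 0 0
1 0 0
0 0 0
0 0 0

After press 4 at (3,1):
0 0 0
1 0 0
0 1 0
1 1 1

After press 5 at (2,0):
0 0 0
0 0 0
1 0 0
0 1 1

After press 6 at (2,1):
0 0 0
0 1 0
0 1 1
0 0 1

After press 7 at (1,2):
0 0 1
0 0 1
0 1 0
0 0 1

Answer: 0 0 1
0 0 1
0 1 0
0 0 1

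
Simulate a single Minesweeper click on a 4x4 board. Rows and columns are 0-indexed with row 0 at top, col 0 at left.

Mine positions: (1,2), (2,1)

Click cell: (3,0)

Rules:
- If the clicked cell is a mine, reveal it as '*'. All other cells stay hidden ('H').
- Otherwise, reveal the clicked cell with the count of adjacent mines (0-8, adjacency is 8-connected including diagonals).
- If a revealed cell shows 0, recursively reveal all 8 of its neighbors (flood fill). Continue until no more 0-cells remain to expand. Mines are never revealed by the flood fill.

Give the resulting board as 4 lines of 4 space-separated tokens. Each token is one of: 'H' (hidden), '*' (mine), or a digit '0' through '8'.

H H H H
H H H H
H H H H
1 H H H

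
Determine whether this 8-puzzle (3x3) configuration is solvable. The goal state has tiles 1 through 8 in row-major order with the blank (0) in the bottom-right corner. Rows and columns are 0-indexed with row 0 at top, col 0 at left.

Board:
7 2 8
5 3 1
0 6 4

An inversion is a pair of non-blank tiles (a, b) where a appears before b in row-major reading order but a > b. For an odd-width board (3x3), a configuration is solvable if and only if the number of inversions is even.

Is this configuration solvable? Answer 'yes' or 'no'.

Inversions (pairs i<j in row-major order where tile[i] > tile[j] > 0): 17
17 is odd, so the puzzle is not solvable.

Answer: no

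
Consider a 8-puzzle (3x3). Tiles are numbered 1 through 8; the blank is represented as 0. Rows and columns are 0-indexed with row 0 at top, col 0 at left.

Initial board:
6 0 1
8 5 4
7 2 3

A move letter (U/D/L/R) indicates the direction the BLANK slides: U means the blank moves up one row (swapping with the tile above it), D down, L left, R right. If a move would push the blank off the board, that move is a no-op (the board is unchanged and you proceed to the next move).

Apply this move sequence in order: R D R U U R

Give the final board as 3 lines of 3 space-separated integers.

After move 1 (R):
6 1 0
8 5 4
7 2 3

After move 2 (D):
6 1 4
8 5 0
7 2 3

After move 3 (R):
6 1 4
8 5 0
7 2 3

After move 4 (U):
6 1 0
8 5 4
7 2 3

After move 5 (U):
6 1 0
8 5 4
7 2 3

After move 6 (R):
6 1 0
8 5 4
7 2 3

Answer: 6 1 0
8 5 4
7 2 3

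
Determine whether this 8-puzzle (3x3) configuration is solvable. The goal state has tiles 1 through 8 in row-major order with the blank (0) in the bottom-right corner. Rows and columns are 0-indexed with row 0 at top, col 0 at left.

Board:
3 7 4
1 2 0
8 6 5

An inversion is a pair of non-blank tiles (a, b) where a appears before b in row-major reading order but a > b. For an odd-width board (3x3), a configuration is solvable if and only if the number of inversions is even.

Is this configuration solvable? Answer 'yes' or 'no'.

Answer: yes

Derivation:
Inversions (pairs i<j in row-major order where tile[i] > tile[j] > 0): 12
12 is even, so the puzzle is solvable.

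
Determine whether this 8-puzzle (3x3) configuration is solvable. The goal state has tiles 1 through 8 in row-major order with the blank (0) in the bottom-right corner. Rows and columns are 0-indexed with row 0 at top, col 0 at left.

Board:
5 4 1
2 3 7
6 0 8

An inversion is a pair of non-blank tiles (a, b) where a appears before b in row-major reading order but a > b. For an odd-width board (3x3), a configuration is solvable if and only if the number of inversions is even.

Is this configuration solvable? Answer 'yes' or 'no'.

Inversions (pairs i<j in row-major order where tile[i] > tile[j] > 0): 8
8 is even, so the puzzle is solvable.

Answer: yes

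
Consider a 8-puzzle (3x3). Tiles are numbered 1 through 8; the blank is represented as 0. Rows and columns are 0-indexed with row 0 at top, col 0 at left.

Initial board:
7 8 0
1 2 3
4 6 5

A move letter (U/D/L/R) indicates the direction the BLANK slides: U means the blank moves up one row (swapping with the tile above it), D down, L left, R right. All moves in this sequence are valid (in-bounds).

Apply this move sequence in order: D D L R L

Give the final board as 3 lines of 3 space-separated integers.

After move 1 (D):
7 8 3
1 2 0
4 6 5

After move 2 (D):
7 8 3
1 2 5
4 6 0

After move 3 (L):
7 8 3
1 2 5
4 0 6

After move 4 (R):
7 8 3
1 2 5
4 6 0

After move 5 (L):
7 8 3
1 2 5
4 0 6

Answer: 7 8 3
1 2 5
4 0 6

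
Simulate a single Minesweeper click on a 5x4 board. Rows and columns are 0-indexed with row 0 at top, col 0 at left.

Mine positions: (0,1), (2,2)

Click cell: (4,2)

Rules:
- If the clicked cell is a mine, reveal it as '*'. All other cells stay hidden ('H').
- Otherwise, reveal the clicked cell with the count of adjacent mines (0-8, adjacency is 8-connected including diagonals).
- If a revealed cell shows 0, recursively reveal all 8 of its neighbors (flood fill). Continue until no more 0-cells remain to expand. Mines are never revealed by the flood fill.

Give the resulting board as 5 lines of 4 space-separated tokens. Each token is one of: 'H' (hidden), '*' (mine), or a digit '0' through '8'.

H H H H
1 2 H H
0 1 H H
0 1 1 1
0 0 0 0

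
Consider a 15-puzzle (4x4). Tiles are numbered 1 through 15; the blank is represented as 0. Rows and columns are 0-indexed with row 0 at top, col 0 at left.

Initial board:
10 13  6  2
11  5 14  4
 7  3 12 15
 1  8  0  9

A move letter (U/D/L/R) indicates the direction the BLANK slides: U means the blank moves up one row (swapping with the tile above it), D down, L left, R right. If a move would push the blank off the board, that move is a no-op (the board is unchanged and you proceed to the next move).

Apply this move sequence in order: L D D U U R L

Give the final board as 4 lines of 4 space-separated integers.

Answer: 10 13  6  2
11  0 14  4
 7  5 12 15
 1  3  8  9

Derivation:
After move 1 (L):
10 13  6  2
11  5 14  4
 7  3 12 15
 1  0  8  9

After move 2 (D):
10 13  6  2
11  5 14  4
 7  3 12 15
 1  0  8  9

After move 3 (D):
10 13  6  2
11  5 14  4
 7  3 12 15
 1  0  8  9

After move 4 (U):
10 13  6  2
11  5 14  4
 7  0 12 15
 1  3  8  9

After move 5 (U):
10 13  6  2
11  0 14  4
 7  5 12 15
 1  3  8  9

After move 6 (R):
10 13  6  2
11 14  0  4
 7  5 12 15
 1  3  8  9

After move 7 (L):
10 13  6  2
11  0 14  4
 7  5 12 15
 1  3  8  9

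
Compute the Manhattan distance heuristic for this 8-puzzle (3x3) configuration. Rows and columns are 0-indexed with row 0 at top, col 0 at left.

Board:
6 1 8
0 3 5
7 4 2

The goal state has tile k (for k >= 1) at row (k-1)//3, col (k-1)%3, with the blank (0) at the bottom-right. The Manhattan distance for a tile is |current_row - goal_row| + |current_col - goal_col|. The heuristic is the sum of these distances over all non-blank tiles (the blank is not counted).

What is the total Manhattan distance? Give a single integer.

Tile 6: at (0,0), goal (1,2), distance |0-1|+|0-2| = 3
Tile 1: at (0,1), goal (0,0), distance |0-0|+|1-0| = 1
Tile 8: at (0,2), goal (2,1), distance |0-2|+|2-1| = 3
Tile 3: at (1,1), goal (0,2), distance |1-0|+|1-2| = 2
Tile 5: at (1,2), goal (1,1), distance |1-1|+|2-1| = 1
Tile 7: at (2,0), goal (2,0), distance |2-2|+|0-0| = 0
Tile 4: at (2,1), goal (1,0), distance |2-1|+|1-0| = 2
Tile 2: at (2,2), goal (0,1), distance |2-0|+|2-1| = 3
Sum: 3 + 1 + 3 + 2 + 1 + 0 + 2 + 3 = 15

Answer: 15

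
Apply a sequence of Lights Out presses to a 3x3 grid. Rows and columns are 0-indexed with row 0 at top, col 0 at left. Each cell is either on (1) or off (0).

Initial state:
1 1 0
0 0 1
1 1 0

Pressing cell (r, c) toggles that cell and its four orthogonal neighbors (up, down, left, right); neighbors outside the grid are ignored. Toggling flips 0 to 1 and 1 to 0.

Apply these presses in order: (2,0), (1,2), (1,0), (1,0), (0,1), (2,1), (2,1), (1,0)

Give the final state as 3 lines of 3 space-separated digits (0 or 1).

Answer: 1 0 0
0 1 0
1 0 1

Derivation:
After press 1 at (2,0):
1 1 0
1 0 1
0 0 0

After press 2 at (1,2):
1 1 1
1 1 0
0 0 1

After press 3 at (1,0):
0 1 1
0 0 0
1 0 1

After press 4 at (1,0):
1 1 1
1 1 0
0 0 1

After press 5 at (0,1):
0 0 0
1 0 0
0 0 1

After press 6 at (2,1):
0 0 0
1 1 0
1 1 0

After press 7 at (2,1):
0 0 0
1 0 0
0 0 1

After press 8 at (1,0):
1 0 0
0 1 0
1 0 1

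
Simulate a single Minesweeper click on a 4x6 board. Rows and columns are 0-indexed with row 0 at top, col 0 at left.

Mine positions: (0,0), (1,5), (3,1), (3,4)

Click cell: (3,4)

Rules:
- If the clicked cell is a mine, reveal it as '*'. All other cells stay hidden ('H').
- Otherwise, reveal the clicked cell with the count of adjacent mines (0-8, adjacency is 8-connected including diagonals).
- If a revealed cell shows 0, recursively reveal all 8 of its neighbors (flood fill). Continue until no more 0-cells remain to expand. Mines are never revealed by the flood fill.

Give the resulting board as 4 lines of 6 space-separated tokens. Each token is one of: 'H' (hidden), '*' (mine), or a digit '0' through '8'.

H H H H H H
H H H H H H
H H H H H H
H H H H * H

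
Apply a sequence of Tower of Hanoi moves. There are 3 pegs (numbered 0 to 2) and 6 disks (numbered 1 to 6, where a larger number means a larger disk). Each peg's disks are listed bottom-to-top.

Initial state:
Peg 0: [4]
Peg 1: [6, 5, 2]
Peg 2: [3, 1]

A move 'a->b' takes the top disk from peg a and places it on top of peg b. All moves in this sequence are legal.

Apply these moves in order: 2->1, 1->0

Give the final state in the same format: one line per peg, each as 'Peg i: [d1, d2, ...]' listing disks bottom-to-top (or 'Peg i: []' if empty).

Answer: Peg 0: [4, 1]
Peg 1: [6, 5, 2]
Peg 2: [3]

Derivation:
After move 1 (2->1):
Peg 0: [4]
Peg 1: [6, 5, 2, 1]
Peg 2: [3]

After move 2 (1->0):
Peg 0: [4, 1]
Peg 1: [6, 5, 2]
Peg 2: [3]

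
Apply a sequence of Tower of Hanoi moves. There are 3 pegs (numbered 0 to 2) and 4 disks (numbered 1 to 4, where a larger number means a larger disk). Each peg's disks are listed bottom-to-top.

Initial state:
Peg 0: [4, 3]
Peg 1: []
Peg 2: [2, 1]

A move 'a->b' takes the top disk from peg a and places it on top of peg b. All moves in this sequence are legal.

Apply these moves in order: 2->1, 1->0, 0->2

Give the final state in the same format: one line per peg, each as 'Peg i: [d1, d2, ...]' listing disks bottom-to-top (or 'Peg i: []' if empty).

Answer: Peg 0: [4, 3]
Peg 1: []
Peg 2: [2, 1]

Derivation:
After move 1 (2->1):
Peg 0: [4, 3]
Peg 1: [1]
Peg 2: [2]

After move 2 (1->0):
Peg 0: [4, 3, 1]
Peg 1: []
Peg 2: [2]

After move 3 (0->2):
Peg 0: [4, 3]
Peg 1: []
Peg 2: [2, 1]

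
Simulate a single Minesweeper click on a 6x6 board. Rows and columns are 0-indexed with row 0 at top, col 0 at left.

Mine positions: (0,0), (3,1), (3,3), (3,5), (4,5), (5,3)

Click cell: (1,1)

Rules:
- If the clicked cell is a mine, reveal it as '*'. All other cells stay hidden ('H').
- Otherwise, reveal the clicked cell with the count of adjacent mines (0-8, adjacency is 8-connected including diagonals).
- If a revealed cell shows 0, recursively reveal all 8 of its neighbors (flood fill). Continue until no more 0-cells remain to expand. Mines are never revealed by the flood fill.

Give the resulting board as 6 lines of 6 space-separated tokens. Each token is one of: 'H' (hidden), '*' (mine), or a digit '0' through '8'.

H H H H H H
H 1 H H H H
H H H H H H
H H H H H H
H H H H H H
H H H H H H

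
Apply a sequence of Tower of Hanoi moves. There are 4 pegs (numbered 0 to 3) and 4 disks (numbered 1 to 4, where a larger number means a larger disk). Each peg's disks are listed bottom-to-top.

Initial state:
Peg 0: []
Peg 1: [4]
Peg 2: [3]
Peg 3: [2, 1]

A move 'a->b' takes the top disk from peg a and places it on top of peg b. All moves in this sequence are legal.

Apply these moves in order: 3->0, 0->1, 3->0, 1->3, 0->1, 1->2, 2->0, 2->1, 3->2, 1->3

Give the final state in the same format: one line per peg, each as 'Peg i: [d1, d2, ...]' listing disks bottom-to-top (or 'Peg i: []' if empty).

After move 1 (3->0):
Peg 0: [1]
Peg 1: [4]
Peg 2: [3]
Peg 3: [2]

After move 2 (0->1):
Peg 0: []
Peg 1: [4, 1]
Peg 2: [3]
Peg 3: [2]

After move 3 (3->0):
Peg 0: [2]
Peg 1: [4, 1]
Peg 2: [3]
Peg 3: []

After move 4 (1->3):
Peg 0: [2]
Peg 1: [4]
Peg 2: [3]
Peg 3: [1]

After move 5 (0->1):
Peg 0: []
Peg 1: [4, 2]
Peg 2: [3]
Peg 3: [1]

After move 6 (1->2):
Peg 0: []
Peg 1: [4]
Peg 2: [3, 2]
Peg 3: [1]

After move 7 (2->0):
Peg 0: [2]
Peg 1: [4]
Peg 2: [3]
Peg 3: [1]

After move 8 (2->1):
Peg 0: [2]
Peg 1: [4, 3]
Peg 2: []
Peg 3: [1]

After move 9 (3->2):
Peg 0: [2]
Peg 1: [4, 3]
Peg 2: [1]
Peg 3: []

After move 10 (1->3):
Peg 0: [2]
Peg 1: [4]
Peg 2: [1]
Peg 3: [3]

Answer: Peg 0: [2]
Peg 1: [4]
Peg 2: [1]
Peg 3: [3]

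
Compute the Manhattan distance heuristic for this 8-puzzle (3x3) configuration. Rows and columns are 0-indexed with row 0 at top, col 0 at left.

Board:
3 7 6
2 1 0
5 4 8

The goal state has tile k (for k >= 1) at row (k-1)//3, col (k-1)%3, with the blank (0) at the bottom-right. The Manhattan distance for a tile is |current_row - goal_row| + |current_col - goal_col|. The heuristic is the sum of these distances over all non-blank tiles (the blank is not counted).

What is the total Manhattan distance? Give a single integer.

Answer: 15

Derivation:
Tile 3: at (0,0), goal (0,2), distance |0-0|+|0-2| = 2
Tile 7: at (0,1), goal (2,0), distance |0-2|+|1-0| = 3
Tile 6: at (0,2), goal (1,2), distance |0-1|+|2-2| = 1
Tile 2: at (1,0), goal (0,1), distance |1-0|+|0-1| = 2
Tile 1: at (1,1), goal (0,0), distance |1-0|+|1-0| = 2
Tile 5: at (2,0), goal (1,1), distance |2-1|+|0-1| = 2
Tile 4: at (2,1), goal (1,0), distance |2-1|+|1-0| = 2
Tile 8: at (2,2), goal (2,1), distance |2-2|+|2-1| = 1
Sum: 2 + 3 + 1 + 2 + 2 + 2 + 2 + 1 = 15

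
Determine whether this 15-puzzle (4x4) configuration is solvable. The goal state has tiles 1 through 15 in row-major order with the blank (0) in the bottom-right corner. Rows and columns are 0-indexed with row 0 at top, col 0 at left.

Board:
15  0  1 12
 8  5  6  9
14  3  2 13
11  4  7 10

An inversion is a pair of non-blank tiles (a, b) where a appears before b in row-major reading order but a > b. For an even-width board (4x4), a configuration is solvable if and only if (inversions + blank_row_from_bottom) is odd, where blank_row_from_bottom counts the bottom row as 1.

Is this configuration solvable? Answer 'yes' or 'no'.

Inversions: 55
Blank is in row 0 (0-indexed from top), which is row 4 counting from the bottom (bottom = 1).
55 + 4 = 59, which is odd, so the puzzle is solvable.

Answer: yes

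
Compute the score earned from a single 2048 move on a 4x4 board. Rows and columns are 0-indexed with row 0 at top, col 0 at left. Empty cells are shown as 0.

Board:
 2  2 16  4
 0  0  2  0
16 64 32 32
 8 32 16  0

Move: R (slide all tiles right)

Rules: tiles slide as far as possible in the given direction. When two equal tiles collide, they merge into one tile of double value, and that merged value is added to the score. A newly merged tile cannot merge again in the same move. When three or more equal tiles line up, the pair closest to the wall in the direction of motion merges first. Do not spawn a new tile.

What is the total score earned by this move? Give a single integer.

Slide right:
row 0: [2, 2, 16, 4] -> [0, 4, 16, 4]  score +4 (running 4)
row 1: [0, 0, 2, 0] -> [0, 0, 0, 2]  score +0 (running 4)
row 2: [16, 64, 32, 32] -> [0, 16, 64, 64]  score +64 (running 68)
row 3: [8, 32, 16, 0] -> [0, 8, 32, 16]  score +0 (running 68)
Board after move:
 0  4 16  4
 0  0  0  2
 0 16 64 64
 0  8 32 16

Answer: 68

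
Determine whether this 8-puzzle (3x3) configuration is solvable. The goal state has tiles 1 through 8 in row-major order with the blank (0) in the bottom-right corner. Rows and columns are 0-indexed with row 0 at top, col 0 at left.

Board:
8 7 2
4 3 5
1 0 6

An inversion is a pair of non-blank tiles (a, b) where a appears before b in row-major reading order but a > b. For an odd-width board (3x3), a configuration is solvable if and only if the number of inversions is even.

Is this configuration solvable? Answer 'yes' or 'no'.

Answer: yes

Derivation:
Inversions (pairs i<j in row-major order where tile[i] > tile[j] > 0): 18
18 is even, so the puzzle is solvable.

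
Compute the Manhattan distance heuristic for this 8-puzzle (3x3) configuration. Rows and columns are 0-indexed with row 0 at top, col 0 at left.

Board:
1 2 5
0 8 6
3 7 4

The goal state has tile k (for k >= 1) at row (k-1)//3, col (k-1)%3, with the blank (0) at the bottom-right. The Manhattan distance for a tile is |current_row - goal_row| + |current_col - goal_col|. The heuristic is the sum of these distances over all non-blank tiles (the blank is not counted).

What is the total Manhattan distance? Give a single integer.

Tile 1: at (0,0), goal (0,0), distance |0-0|+|0-0| = 0
Tile 2: at (0,1), goal (0,1), distance |0-0|+|1-1| = 0
Tile 5: at (0,2), goal (1,1), distance |0-1|+|2-1| = 2
Tile 8: at (1,1), goal (2,1), distance |1-2|+|1-1| = 1
Tile 6: at (1,2), goal (1,2), distance |1-1|+|2-2| = 0
Tile 3: at (2,0), goal (0,2), distance |2-0|+|0-2| = 4
Tile 7: at (2,1), goal (2,0), distance |2-2|+|1-0| = 1
Tile 4: at (2,2), goal (1,0), distance |2-1|+|2-0| = 3
Sum: 0 + 0 + 2 + 1 + 0 + 4 + 1 + 3 = 11

Answer: 11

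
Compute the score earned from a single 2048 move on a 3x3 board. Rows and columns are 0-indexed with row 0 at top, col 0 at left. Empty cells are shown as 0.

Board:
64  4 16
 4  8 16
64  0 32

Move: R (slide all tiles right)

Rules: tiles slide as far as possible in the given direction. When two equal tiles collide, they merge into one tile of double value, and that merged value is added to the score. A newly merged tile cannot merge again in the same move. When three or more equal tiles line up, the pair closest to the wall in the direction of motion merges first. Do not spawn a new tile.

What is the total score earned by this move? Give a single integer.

Slide right:
row 0: [64, 4, 16] -> [64, 4, 16]  score +0 (running 0)
row 1: [4, 8, 16] -> [4, 8, 16]  score +0 (running 0)
row 2: [64, 0, 32] -> [0, 64, 32]  score +0 (running 0)
Board after move:
64  4 16
 4  8 16
 0 64 32

Answer: 0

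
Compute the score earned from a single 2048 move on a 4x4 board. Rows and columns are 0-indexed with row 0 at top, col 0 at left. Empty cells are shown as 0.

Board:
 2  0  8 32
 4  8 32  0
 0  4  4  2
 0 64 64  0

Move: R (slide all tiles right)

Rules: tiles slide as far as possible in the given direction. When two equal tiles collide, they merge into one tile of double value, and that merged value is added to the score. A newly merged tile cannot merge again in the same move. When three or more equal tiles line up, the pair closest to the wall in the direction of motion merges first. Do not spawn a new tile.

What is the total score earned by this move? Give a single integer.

Slide right:
row 0: [2, 0, 8, 32] -> [0, 2, 8, 32]  score +0 (running 0)
row 1: [4, 8, 32, 0] -> [0, 4, 8, 32]  score +0 (running 0)
row 2: [0, 4, 4, 2] -> [0, 0, 8, 2]  score +8 (running 8)
row 3: [0, 64, 64, 0] -> [0, 0, 0, 128]  score +128 (running 136)
Board after move:
  0   2   8  32
  0   4   8  32
  0   0   8   2
  0   0   0 128

Answer: 136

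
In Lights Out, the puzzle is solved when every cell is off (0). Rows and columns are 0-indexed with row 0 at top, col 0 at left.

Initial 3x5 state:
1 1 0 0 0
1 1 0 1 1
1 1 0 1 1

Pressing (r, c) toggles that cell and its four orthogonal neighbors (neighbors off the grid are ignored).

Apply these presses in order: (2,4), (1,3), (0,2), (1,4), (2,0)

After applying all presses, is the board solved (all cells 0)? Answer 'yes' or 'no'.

After press 1 at (2,4):
1 1 0 0 0
1 1 0 1 0
1 1 0 0 0

After press 2 at (1,3):
1 1 0 1 0
1 1 1 0 1
1 1 0 1 0

After press 3 at (0,2):
1 0 1 0 0
1 1 0 0 1
1 1 0 1 0

After press 4 at (1,4):
1 0 1 0 1
1 1 0 1 0
1 1 0 1 1

After press 5 at (2,0):
1 0 1 0 1
0 1 0 1 0
0 0 0 1 1

Lights still on: 7

Answer: no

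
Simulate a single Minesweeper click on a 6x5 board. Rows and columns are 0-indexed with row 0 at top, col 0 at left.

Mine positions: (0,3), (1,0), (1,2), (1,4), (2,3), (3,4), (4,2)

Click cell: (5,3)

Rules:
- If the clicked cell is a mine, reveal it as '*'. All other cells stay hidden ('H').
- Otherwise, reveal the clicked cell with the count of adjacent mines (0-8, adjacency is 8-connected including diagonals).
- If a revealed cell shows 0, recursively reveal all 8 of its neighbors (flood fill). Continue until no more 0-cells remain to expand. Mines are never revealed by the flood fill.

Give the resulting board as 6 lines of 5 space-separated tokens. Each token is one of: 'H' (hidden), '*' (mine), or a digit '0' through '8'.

H H H H H
H H H H H
H H H H H
H H H H H
H H H H H
H H H 1 H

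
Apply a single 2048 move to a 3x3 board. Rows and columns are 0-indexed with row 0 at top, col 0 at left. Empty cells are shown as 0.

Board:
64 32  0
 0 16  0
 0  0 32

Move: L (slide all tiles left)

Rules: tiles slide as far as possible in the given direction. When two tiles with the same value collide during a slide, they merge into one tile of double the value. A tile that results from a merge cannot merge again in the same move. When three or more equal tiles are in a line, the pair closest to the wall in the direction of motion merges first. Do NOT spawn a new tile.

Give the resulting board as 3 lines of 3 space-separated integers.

Slide left:
row 0: [64, 32, 0] -> [64, 32, 0]
row 1: [0, 16, 0] -> [16, 0, 0]
row 2: [0, 0, 32] -> [32, 0, 0]

Answer: 64 32  0
16  0  0
32  0  0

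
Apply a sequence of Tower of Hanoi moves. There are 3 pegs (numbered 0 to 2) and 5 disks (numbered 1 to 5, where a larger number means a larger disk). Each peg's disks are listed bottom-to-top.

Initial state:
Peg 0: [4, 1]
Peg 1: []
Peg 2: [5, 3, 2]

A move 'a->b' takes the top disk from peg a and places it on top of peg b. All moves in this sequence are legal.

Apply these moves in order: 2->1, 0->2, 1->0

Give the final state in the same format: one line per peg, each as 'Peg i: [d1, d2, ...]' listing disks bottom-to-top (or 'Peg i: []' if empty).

After move 1 (2->1):
Peg 0: [4, 1]
Peg 1: [2]
Peg 2: [5, 3]

After move 2 (0->2):
Peg 0: [4]
Peg 1: [2]
Peg 2: [5, 3, 1]

After move 3 (1->0):
Peg 0: [4, 2]
Peg 1: []
Peg 2: [5, 3, 1]

Answer: Peg 0: [4, 2]
Peg 1: []
Peg 2: [5, 3, 1]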